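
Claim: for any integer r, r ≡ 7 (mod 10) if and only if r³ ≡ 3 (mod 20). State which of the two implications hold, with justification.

(⟹) This fails: take r = 17. Then 17 ≡ 7 (mod 10), but 17³ = 4913 ≡ 13 (mod 20), not 3.

(⟸) Conversely, the residues r modulo 20 with r³ ≡ 3 (mod 20) are exactly {7}, and each is ≡ 7 (mod 10).

(⇒) fails; (⇐) holds.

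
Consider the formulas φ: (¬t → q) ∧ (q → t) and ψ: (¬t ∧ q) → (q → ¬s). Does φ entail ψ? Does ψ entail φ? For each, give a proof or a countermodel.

Forward direction. Assume the antecedent. If s is true, the antecedent forces (s = T, q = F, t = T) or (s = T, q = T, t = T), and (¬t ∧ q) → (q → ¬s) holds there. If s is false, (¬t ∧ q) → (q → ¬s) reduces to true regardless of the other variables. Either way (¬t ∧ q) → (q → ¬s) holds.

Converse. This fails. Under s = F, q = F, t = F, the left side is false but the right side is true.

The forward direction holds; the converse fails.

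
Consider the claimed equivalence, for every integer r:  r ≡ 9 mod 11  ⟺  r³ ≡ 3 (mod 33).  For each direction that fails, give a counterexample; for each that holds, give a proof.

Only the converse holds.

(⇐) The residues r modulo 33 with r³ ≡ 3 (mod 33) are exactly {9}, and each is ≡ 9 (mod 11).

(⇒) This fails: take r = 20. Then 20 ≡ 9 (mod 11), but 20³ = 8000 ≡ 14 (mod 33), not 3.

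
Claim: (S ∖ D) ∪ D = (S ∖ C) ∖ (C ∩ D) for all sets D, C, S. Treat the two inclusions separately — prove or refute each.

(⊆) fails; (⊇) holds.

(⟹) This inclusion fails. Take D = {1}, C = ∅, S = ∅; then 1 ∈ (S ∖ D) ∪ D but 1 ∉ (S ∖ C) ∖ (C ∩ D).

(⟸) Let x ∈ (S ∖ C) ∖ (C ∩ D). Then either x ∈ S and x ∉ D, C; or x ∈ D ∩ S and x ∉ C. In each case x ∈ (S ∖ D) ∪ D, so (S ∖ C) ∖ (C ∩ D) ⊆ (S ∖ D) ∪ D.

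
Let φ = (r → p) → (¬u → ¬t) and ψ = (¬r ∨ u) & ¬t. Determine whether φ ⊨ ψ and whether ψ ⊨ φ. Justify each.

(⟹) This fails. Under t = T, p = F, u = T, r = F, the left side is true but the right side is false.

(⟸) Assume the antecedent. If t is true, the antecedent cannot hold. If t is false, (r → p) → (¬u → ¬t) reduces to true regardless of the other variables. Either way (r → p) → (¬u → ¬t) holds.

The forward direction fails; the converse holds.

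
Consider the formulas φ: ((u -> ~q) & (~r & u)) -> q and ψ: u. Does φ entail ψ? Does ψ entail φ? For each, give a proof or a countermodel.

(⟹) This fails. Under u = F, r = F, q = F, the left side is true but the right side is false.

(⟸) This fails. Under u = T, r = F, q = F, the left side is false but the right side is true.

Neither direction holds.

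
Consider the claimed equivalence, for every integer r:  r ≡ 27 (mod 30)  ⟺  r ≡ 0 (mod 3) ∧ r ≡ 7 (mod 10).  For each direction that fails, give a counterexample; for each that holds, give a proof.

Both implications hold.

Converse. If r ≡ 0 (mod 3) and r ≡ 7 (mod 10), then by the Chinese remainder theorem r ≡ 27 (mod 30). This is exactly r ≡ 27 (mod 30).

Forward direction. Suppose r ≡ 27 (mod 30); write r = 30j + 27. Since 3 ∣ 30, reducing mod 3 gives r ≡ 27 ≡ 0 (mod 3); since 10 ∣ 30, reducing mod 10 gives r ≡ 27 ≡ 7 (mod 10).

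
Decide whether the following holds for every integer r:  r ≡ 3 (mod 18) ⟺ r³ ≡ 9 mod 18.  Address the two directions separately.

The forward direction holds; the converse fails.

(→) Suppose r ≡ 3 (mod 18). Write r = 18j + 3. Then (18j + 3)³ = 5832j³ + 2916j² + 486j + 27 = 18(324j³ + 162j² + 27j + 1) + 9, so r³ ≡ 9 (mod 18).

(←) This fails: take r = 9. Then 9³ = 729 ≡ 9 (mod 18), yet 9 ≡ 9 (mod 18), not 3.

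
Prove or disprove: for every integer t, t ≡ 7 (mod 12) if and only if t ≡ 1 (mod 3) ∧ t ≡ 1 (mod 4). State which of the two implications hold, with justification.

(⇒) This fails: t = 7 gives 7 ≡ 7 (mod 12) but 7 ≡ 3 (mod 4), so the conjunction on the right does not hold.

(⇐) This fails: t = 1 satisfies both congruences on the right (1 ≡ 1 mod 3 and 1 ≡ 1 mod 4) yet 1 ≡ 1 (mod 12), not 7.

Both directions fail.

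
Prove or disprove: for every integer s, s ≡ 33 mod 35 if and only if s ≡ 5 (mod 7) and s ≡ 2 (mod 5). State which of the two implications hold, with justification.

Neither direction holds.

(→) This fails: s = 33 gives 33 ≡ 33 (mod 35) but 33 ≡ 3 (mod 5), so the conjunction on the right does not hold.

(←) This fails: s = 12 satisfies both congruences on the right (12 ≡ 5 mod 7 and 12 ≡ 2 mod 5) yet 12 ≡ 12 (mod 35), not 33.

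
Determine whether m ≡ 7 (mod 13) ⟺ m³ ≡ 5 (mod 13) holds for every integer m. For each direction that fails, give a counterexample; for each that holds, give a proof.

Converse. This fails: take m = 8. Then 8³ = 512 ≡ 5 (mod 13), yet 8 ≡ 8 (mod 13), not 7.

Forward direction. Suppose m ≡ 7 (mod 13). Write m = 13j + 7. Then (13j + 7)³ = 2197j³ + 3549j² + 1911j + 343 = 13(169j³ + 273j² + 147j + 26) + 5, so m³ ≡ 5 (mod 13).

Not equivalent: only (⇒) holds.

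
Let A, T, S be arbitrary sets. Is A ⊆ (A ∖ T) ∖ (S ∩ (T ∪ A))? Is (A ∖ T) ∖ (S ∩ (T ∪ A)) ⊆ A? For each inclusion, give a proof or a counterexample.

Reverse inclusion. Let x ∈ (A ∖ T) ∖ (S ∩ (T ∪ A)). Then x ∈ A and x ∉ T, S, from which x ∈ A.

Forward inclusion. This inclusion fails. Take A = {1}, T = {1}, S = ∅; then 1 ∈ A but 1 ∉ (A ∖ T) ∖ (S ∩ (T ∪ A)).

The sets are not equal: only the reverse inclusion holds.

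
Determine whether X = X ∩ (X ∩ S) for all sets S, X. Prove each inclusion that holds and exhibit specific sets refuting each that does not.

Forward inclusion. This inclusion fails. Take S = ∅, X = {1}; then 1 ∈ X but 1 ∉ X ∩ (X ∩ S).

Reverse inclusion. Let x ∈ X ∩ (X ∩ S). Then x ∈ S ∩ X, from which x ∈ X.

Only the reverse inclusion holds.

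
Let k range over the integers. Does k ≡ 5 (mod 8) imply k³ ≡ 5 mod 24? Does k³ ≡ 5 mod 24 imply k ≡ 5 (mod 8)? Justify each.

(→) This fails: take k = 13. Then 13 ≡ 5 (mod 8), but 13³ = 2197 ≡ 13 (mod 24), not 5.

(←) Conversely, the residues r modulo 24 with r³ ≡ 5 (mod 24) are exactly {5}, and each is ≡ 5 (mod 8).

(⇒) fails; (⇐) holds.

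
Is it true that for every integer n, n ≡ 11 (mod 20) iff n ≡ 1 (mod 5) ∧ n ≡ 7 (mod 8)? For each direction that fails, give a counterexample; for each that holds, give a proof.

Only the reverse direction holds.

[⇒] This fails: n = 11 gives 11 ≡ 11 (mod 20) but 11 ≡ 3 (mod 8), so the conjunction on the right does not hold.

[⇐] Conversely, if n ≡ 1 (mod 5) and n ≡ 7 (mod 8), then by the Chinese remainder theorem n ≡ 31 (mod 40). Since 31 ≡ 11 (mod 20) and 20 ∣ 40, we get n ≡ 11 (mod 20).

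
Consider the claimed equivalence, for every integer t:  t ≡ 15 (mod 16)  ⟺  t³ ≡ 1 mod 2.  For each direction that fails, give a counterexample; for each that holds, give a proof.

(⟹) Suppose t ≡ 15 (mod 16). Then t³ ≡ 15³ = 3375 (mod 16), and since 2 ∣ 16, also t³ ≡ 1 (mod 2).

(⟸) This fails: take t = 1. Then 1³ = 1 ≡ 1 (mod 2), yet 1 ≡ 1 (mod 16), not 15.

Not equivalent: only (⇒) holds.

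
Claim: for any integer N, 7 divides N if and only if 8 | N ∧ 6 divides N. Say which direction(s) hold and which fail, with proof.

(→) This fails: take N = 7. Certainly 7 ∣ 7, but 8 ∤ 7.

(←) This fails: take N = 24. Both 8 ∣ 24 and 6 ∣ 24, yet 24 is not a multiple of 7 (since 24 = 3·7 + 3), so 7 ∤ 24.

Neither direction holds.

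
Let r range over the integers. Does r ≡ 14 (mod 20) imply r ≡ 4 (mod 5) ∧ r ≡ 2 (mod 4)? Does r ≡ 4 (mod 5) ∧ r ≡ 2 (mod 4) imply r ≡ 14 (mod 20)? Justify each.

Both implications hold.

Converse. If r ≡ 4 (mod 5) and r ≡ 2 (mod 4), then by the Chinese remainder theorem r ≡ 14 (mod 20). This is exactly r ≡ 14 (mod 20).

Forward direction. Suppose r ≡ 14 (mod 20); write r = 20j + 14. Since 5 ∣ 20, reducing mod 5 gives r ≡ 14 ≡ 4 (mod 5); since 4 ∣ 20, reducing mod 4 gives r ≡ 14 ≡ 2 (mod 4).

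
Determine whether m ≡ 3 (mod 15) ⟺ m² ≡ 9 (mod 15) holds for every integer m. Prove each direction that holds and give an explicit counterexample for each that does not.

(⇒) holds; (⇐) fails.

Converse. This fails: take m = 12. Then 12² = 144 ≡ 9 (mod 15), yet 12 ≡ 12 (mod 15), not 3.

Forward direction. Suppose m ≡ 3 (mod 15). Write m = 15j + 3. Then (15j + 3)² = 225j² + 90j + 9 = 15(15j² + 6j) + 9, so m² ≡ 9 (mod 15).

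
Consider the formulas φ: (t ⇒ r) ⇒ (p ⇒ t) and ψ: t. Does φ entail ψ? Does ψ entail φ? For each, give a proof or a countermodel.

[⇐] Assume the antecedent. If r is true, the antecedent forces (r = T, p = F, t = T) or (r = T, p = T, t = T), and (t ⇒ r) ⇒ (p ⇒ t) holds there. If r is false, the antecedent forces (r = F, p = F, t = T) or (r = F, p = T, t = T), and (t ⇒ r) ⇒ (p ⇒ t) holds there. Either way (t ⇒ r) ⇒ (p ⇒ t) holds.

[⇒] This fails. Under r = F, p = F, t = F, the left side is true but the right side is false.

Only the reverse direction holds.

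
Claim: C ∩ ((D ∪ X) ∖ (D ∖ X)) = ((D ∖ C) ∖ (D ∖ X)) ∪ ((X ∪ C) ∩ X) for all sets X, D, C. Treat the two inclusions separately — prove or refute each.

Only the forward inclusion holds.

(⟹) Let x ∈ C ∩ ((D ∪ X) ∖ (D ∖ X)). Then either x ∈ X ∩ C and x ∉ D; or x ∈ X ∩ D ∩ C. In each case x ∈ ((D ∖ C) ∖ (D ∖ X)) ∪ ((X ∪ C) ∩ X), so C ∩ ((D ∪ X) ∖ (D ∖ X)) ⊆ ((D ∖ C) ∖ (D ∖ X)) ∪ ((X ∪ C) ∩ X).

(⟸) This inclusion fails. Take X = {1}, D = ∅, C = ∅; then 1 ∈ ((D ∖ C) ∖ (D ∖ X)) ∪ ((X ∪ C) ∩ X) but 1 ∉ C ∩ ((D ∪ X) ∖ (D ∖ X)).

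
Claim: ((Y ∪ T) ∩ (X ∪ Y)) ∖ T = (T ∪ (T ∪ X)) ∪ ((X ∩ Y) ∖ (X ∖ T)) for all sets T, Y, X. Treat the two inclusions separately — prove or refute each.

Neither inclusion holds.

(⊆) This inclusion fails. Take T = ∅, Y = {1}, X = ∅; then 1 ∈ ((Y ∪ T) ∩ (X ∪ Y)) ∖ T but 1 ∉ (T ∪ (T ∪ X)) ∪ ((X ∩ Y) ∖ (X ∖ T)).

(⊇) This inclusion fails. Take T = {1}, Y = ∅, X = ∅; then 1 ∈ (T ∪ (T ∪ X)) ∪ ((X ∩ Y) ∖ (X ∖ T)) but 1 ∉ ((Y ∪ T) ∩ (X ∪ Y)) ∖ T.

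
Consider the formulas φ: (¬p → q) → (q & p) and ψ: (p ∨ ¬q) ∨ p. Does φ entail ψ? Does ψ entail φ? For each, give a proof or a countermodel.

(⇒) holds; (⇐) fails.

[⇒] Assume the antecedent. If p is true, (p ∨ ¬q) ∨ p reduces to true regardless of the other variables. If p is false, the antecedent forces (p = F, q = F), and (p ∨ ¬q) ∨ p holds there. Either way (p ∨ ¬q) ∨ p holds.

[⇐] This fails. Under p = T, q = F, the left side is false but the right side is true.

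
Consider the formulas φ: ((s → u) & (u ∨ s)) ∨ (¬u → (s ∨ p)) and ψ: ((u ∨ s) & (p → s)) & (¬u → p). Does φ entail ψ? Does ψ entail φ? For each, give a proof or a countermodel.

(⇒) fails; (⇐) holds.

(⟸) Assume the antecedent. If s is true, the consequent reduces to true regardless of the other variables. If s is false, the antecedent forces (s = F, p = F, u = T), and the consequent holds there. Either way the consequent holds.

(⟹) This fails. Under s = T, p = F, u = F, the left side is true but the right side is false.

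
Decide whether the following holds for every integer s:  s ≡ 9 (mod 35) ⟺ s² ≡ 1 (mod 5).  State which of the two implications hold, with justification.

The forward direction holds; the converse fails.

Forward direction. Suppose s ≡ 9 (mod 35). Then s² ≡ 9² = 81 (mod 35), and since 5 ∣ 35, also s² ≡ 1 (mod 5).

Converse. This fails: take s = 1. Then 1² = 1 ≡ 1 (mod 5), yet 1 ≡ 1 (mod 35), not 9.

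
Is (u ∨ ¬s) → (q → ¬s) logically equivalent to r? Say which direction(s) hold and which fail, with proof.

(⇒) fails and (⇐) fails.

(⇒) This fails. Under r = F, u = F, s = F, q = F, the left side is true but the right side is false.

(⇐) This fails. Under r = T, u = T, s = T, q = T, the left side is false but the right side is true.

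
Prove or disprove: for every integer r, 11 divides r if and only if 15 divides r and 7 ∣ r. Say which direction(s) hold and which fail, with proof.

Forward direction. This fails: take r = 11. Certainly 11 ∣ 11, but 15 ∤ 11.

Converse. This fails: take r = 105. Both 15 ∣ 105 and 7 ∣ 105, yet 105 is not a multiple of 11 (since 105 = 9·11 + 6), so 11 ∤ 105.

Neither direction holds.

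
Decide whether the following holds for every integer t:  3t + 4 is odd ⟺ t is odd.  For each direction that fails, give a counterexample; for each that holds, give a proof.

Both implications hold.

Forward direction. Suppose 3t + 4 is odd. Since 3 is odd, 3t and t have the same parity, so 3t + 4 ≡ t + 4 (mod 2). As 4 is even, 3t + 4 is odd exactly when t is odd. Thus t is odd.

Converse. Suppose t is odd; write t = 2j + 1. Then 3t + 4 = 3·(2j + 1) + 4 = 2·3j + 7, which is odd.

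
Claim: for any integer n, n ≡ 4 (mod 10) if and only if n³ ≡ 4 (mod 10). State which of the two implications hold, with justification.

[⇒] Suppose n ≡ 4 (mod 10). Write n = 10j + 4. Then (10j + 4)³ = 1000j³ + 1200j² + 480j + 64 = 10(100j³ + 120j² + 48j + 6) + 4, so n³ ≡ 4 (mod 10).

[⇐] For the converse, argue contrapositively. If n ≢ 4 (mod 10), then n is congruent to one of 0, 1, 2, 3, 5, 6, 7, 8, 9 modulo 10, and these give n³ ≡ 0, 1, 8, 7, 5, 6, 3, 2, 9 respectively — never 4.

Both directions hold.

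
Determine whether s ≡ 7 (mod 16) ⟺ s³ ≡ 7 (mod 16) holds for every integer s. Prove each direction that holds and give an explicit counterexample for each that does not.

Both directions hold.

[⇒] Suppose s ≡ 7 (mod 16). Write s = 16j + 7. Then (16j + 7)³ = 4096j³ + 5376j² + 2352j + 343 = 16(256j³ + 336j² + 147j + 21) + 7, so s³ ≡ 7 (mod 16).

[⇐] Conversely, suppose s³ ≡ 7 (mod 16). The only residue r in {0, …, 15} with r³ ≡ 7 (mod 16) is r = 7, so s ≡ 7 (mod 16).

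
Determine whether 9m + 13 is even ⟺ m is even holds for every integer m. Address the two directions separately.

(⇒) This fails: m = 7 gives 9m + 13 = 76, which is even, but 7 is odd, not even.

(⇐) This also fails: m = 6 is even, but 9m + 13 = 67 is odd, not even.

(⇒) fails and (⇐) fails.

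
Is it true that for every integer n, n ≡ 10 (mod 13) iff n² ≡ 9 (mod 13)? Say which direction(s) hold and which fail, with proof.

(→) Suppose n ≡ 10 (mod 13). Write n = 13j + 10. Then (13j + 10)² = 169j² + 260j + 100 = 13(13j² + 20j + 7) + 9, so n² ≡ 9 (mod 13).

(←) This fails: take n = 3. Then 3² = 9 ≡ 9 (mod 13), yet 3 ≡ 3 (mod 13), not 10.

(⇒) holds; (⇐) fails.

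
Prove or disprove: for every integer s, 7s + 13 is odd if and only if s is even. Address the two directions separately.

Both directions hold.

(←) Suppose s is even; write s = 2j. Then 7s + 13 = 7·(2j) + 13 = 2·7j + 13, which is odd.

(→) Suppose 7s + 13 is odd. Since 7 is odd, 7s and s have the same parity, so 7s + 13 ≡ s + 13 (mod 2). As 13 is odd, 7s + 13 is odd exactly when s is even. Thus s is even.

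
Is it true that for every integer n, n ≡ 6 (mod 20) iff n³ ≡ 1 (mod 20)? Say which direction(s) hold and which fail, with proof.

[⇒] This fails: take n = 6. Then 6 ≡ 6 (mod 20), but 6³ = 216 ≡ 16 (mod 20), not 1.

[⇐] This fails: take n = 1. Then 1³ = 1 ≡ 1 (mod 20), yet 1 ≡ 1 (mod 20), not 6.

Neither direction holds.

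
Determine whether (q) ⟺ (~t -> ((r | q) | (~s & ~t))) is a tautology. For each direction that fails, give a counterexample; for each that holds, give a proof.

(⇒) Assume the antecedent. If q is true, ~t -> ((r | q) | (~s & ~t)) reduces to true regardless of the other variables. If q is false, the antecedent cannot hold. Either way ~t -> ((r | q) | (~s & ~t)) holds.

(⇐) This fails. Under r = F, q = F, t = F, s = F, the left side is false but the right side is true.

Only the forward direction holds.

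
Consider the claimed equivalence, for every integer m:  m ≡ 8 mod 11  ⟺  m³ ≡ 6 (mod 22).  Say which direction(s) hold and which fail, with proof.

(⇒) fails; (⇐) holds.

[⇒] This fails: take m = 19. Then 19 ≡ 8 (mod 11), but 19³ = 6859 ≡ 17 (mod 22), not 6.

[⇐] Conversely, the residues r modulo 22 with r³ ≡ 6 (mod 22) are exactly {8}, and each is ≡ 8 (mod 11).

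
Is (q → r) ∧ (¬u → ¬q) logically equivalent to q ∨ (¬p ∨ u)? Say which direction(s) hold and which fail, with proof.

Neither direction holds.

Forward direction. This fails. Under p = T, q = F, r = F, u = F, the left side is true but the right side is false.

Converse. This fails. Under p = F, q = T, r = F, u = F, the left side is false but the right side is true.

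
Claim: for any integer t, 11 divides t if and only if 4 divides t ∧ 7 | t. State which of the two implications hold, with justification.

Forward direction. This fails: take t = 11. Certainly 11 ∣ 11, but 4 ∤ 11.

Converse. This fails: take t = 28. Both 4 ∣ 28 and 7 ∣ 28, yet 28 is not a multiple of 11 (since 28 = 2·11 + 6), so 11 ∤ 28.

Both directions fail.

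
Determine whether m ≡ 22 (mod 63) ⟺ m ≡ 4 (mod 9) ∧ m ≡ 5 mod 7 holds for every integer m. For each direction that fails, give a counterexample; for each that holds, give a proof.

(⟹) This fails: m = 22 gives 22 ≡ 22 (mod 63) but 22 ≡ 1 (mod 7), so the conjunction on the right does not hold.

(⟸) This fails: m = 40 satisfies both congruences on the right (40 ≡ 4 mod 9 and 40 ≡ 5 mod 7) yet 40 ≡ 40 (mod 63), not 22.

Neither implication holds.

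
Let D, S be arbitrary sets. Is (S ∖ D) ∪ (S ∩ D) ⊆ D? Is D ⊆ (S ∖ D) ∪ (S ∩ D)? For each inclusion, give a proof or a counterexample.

Forward inclusion. This inclusion fails. Take D = ∅, S = {1}; then 1 ∈ (S ∖ D) ∪ (S ∩ D) but 1 ∉ D.

Reverse inclusion. This inclusion fails. Take D = {1}, S = ∅; then 1 ∈ D but 1 ∉ (S ∖ D) ∪ (S ∩ D).

(⊆) fails and (⊇) fails.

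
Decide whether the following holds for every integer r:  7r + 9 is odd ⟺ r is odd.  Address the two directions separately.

(⇒) fails and (⇐) fails.

(⟹) This fails: r = 6 gives 7r + 9 = 51, which is odd, but 6 is even, not odd.

(⟸) This also fails: r = 7 is odd, but 7r + 9 = 58 is even, not odd.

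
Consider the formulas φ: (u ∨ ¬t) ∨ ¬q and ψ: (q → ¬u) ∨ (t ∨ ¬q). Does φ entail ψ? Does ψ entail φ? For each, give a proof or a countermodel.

Both directions fail.

(→) This fails. Under u = T, t = F, q = T, the left side is true but the right side is false.

(←) This fails. Under u = F, t = T, q = T, the left side is false but the right side is true.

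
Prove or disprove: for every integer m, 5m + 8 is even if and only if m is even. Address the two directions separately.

(⟹) Suppose 5m + 8 is even. Since 5 is odd, 5m and m have the same parity, so 5m + 8 ≡ m + 8 (mod 2). As 8 is even, 5m + 8 is even exactly when m is even. Thus m is even.

(⟸) Conversely, suppose m is even; write m = 2j. Then 5m + 8 = 5·(2j) + 8 = 2·5j + 8, which is even.

Equivalent; both directions hold.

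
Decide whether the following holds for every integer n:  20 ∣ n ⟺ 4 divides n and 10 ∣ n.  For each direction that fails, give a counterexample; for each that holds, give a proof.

Both directions hold.

(⟸) Suppose 4 ∣ n and 10 ∣ n. Any common multiple of 4 and 10 is a multiple of their lcm; here lcm(4, 10) = 4·10/gcd(4, 10) = 40/2 = 20, so 20 ∣ n.

(⟹) If 20 ∣ n, write n = 20q. Since 20 = 5·4, n = 4·(5q), so 4 ∣ n; and since 20 = 2·10, n = 10·(2q), so 10 ∣ n.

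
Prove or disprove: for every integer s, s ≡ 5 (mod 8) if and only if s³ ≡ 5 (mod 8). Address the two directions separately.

The biconditional holds.

(→) Suppose s ≡ 5 (mod 8). Write s = 8j + 5. Then (8j + 5)³ = 512j³ + 960j² + 600j + 125 = 8(64j³ + 120j² + 75j + 15) + 5, so s³ ≡ 5 (mod 8).

(←) For the converse, argue contrapositively. If s ≢ 5 (mod 8), then s is congruent to one of 0, 1, 2, 3, 4, 6, 7 modulo 8, and these give s³ ≡ 0, 1, 0, 3, 0, 0, 7 respectively — never 5.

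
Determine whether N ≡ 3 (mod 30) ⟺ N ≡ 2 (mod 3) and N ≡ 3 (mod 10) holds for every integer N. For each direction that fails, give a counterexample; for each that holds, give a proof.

(⇒) fails and (⇐) fails.

(→) This fails: N = 3 gives 3 ≡ 3 (mod 30) but 3 ≡ 0 (mod 3), so the conjunction on the right does not hold.

(←) This fails: N = 23 satisfies both congruences on the right (23 ≡ 2 mod 3 and 23 ≡ 3 mod 10) yet 23 ≡ 23 (mod 30), not 3.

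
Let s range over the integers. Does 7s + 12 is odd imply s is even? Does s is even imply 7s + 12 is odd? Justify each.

Neither direction holds.

Forward direction. This fails: s = 5 gives 7s + 12 = 47, which is odd, but 5 is odd, not even.

Converse. This also fails: s = 6 is even, but 7s + 12 = 54 is even, not odd.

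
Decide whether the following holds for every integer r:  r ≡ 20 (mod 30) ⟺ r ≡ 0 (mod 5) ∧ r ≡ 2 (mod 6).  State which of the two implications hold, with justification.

Forward direction. Suppose r ≡ 20 (mod 30); write r = 30j + 20. Since 5 ∣ 30, reducing mod 5 gives r ≡ 20 ≡ 0 (mod 5); since 6 ∣ 30, reducing mod 6 gives r ≡ 20 ≡ 2 (mod 6).

Converse. If r ≡ 0 (mod 5) and r ≡ 2 (mod 6), then by the Chinese remainder theorem r ≡ 20 (mod 30). This is exactly r ≡ 20 (mod 30).

Both directions hold; the statement is true.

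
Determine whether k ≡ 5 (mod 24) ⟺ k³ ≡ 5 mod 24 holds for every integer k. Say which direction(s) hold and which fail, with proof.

(⟸) Suppose k³ ≡ 5 (mod 24). The only residue r in {0, …, 23} with r³ ≡ 5 (mod 24) is r = 5, so k ≡ 5 (mod 24).

(⟹) Suppose k ≡ 5 (mod 24). Write k = 24j + 5. Then (24j + 5)³ = 13824j³ + 8640j² + 1800j + 125 = 24(576j³ + 360j² + 75j + 5) + 5, so k³ ≡ 5 (mod 24).

The biconditional holds.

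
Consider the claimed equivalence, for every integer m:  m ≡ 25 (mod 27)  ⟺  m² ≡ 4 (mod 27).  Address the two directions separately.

Not equivalent: only (⇒) holds.

(→) Suppose m ≡ 25 (mod 27). Write m = 27j + 25. Then (27j + 25)² = 729j² + 1350j + 625 = 27(27j² + 50j + 23) + 4, so m² ≡ 4 (mod 27).

(←) This fails: take m = 2. Then 2² = 4 ≡ 4 (mod 27), yet 2 ≡ 2 (mod 27), not 25.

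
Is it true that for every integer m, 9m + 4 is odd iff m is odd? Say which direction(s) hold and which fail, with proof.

(⇐) Suppose m is odd; write m = 2j + 1. Then 9m + 4 = 9·(2j + 1) + 4 = 2·9j + 13, which is odd.

(⇒) Suppose 9m + 4 is odd. Since 9 is odd, 9m and m have the same parity, so 9m + 4 ≡ m + 4 (mod 2). As 4 is even, 9m + 4 is odd exactly when m is odd. Thus m is odd.

Equivalent; both directions hold.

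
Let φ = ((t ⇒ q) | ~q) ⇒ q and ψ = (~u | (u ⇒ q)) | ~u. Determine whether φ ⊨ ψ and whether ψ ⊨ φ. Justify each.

[⇒] Assume the antecedent. If u is true, the antecedent forces (u = T, t = F, q = T) or (u = T, t = T, q = T), and (~u | (u ⇒ q)) | ~u holds there. If u is false, (~u | (u ⇒ q)) | ~u reduces to true regardless of the other variables. Either way (~u | (u ⇒ q)) | ~u holds.

[⇐] This fails. Under u = F, t = F, q = F, the left side is false but the right side is true.

The forward direction holds; the converse fails.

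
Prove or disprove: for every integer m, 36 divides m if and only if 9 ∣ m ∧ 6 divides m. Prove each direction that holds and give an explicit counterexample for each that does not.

(⟹) If 36 ∣ m, write m = 36q. Since 36 = 4·9, m = 9·(4q), so 9 ∣ m; and since 36 = 6·6, m = 6·(6q), so 6 ∣ m.

(⟸) This fails: take m = 18. Both 9 ∣ 18 and 6 ∣ 18, yet 18 is not a multiple of 36 (since 18 = 0·36 + 18), so 36 ∤ 18.

Not equivalent: only (⇒) holds.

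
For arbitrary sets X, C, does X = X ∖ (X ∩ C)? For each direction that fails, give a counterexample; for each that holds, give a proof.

(⊆) fails; (⊇) holds.

(⟹) This inclusion fails. Take X = {1}, C = {1}; then 1 ∈ X but 1 ∉ X ∖ (X ∩ C).

(⟸) Let x ∈ X ∖ (X ∩ C). Then x ∈ X and x ∉ C, from which x ∈ X.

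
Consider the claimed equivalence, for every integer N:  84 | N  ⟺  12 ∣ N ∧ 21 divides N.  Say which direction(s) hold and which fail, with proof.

(⟸) Suppose 12 ∣ N and 21 ∣ N. Any common multiple of 12 and 21 is a multiple of their lcm; here lcm(12, 21) = 12·21/gcd(12, 21) = 252/3 = 84, so 84 ∣ N.

(⟹) If 84 ∣ N, write N = 84q. Since 84 = 7·12, N = 12·(7q), so 12 ∣ N; and since 84 = 4·21, N = 21·(4q), so 21 ∣ N.

Both implications hold.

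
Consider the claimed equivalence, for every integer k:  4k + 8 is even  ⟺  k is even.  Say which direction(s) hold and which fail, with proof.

Not equivalent: only (⇐) holds.

(→) This fails: take k = 3. Then 4k + 8 = 20, which is even, yet k = 3 is odd, not even.

(←) Suppose k is even. Since 4 is even, 4k is even for every k, so 4k + 8 has the same parity as 8, which is even. Hence 4k + 8 is even.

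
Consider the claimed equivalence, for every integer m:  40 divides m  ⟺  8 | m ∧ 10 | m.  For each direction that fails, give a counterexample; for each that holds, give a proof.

Both implications hold.

[⇒] If 40 ∣ m, write m = 40q. Since 40 = 5·8, m = 8·(5q), so 8 ∣ m; and since 40 = 4·10, m = 10·(4q), so 10 ∣ m.

[⇐] Suppose 8 ∣ m and 10 ∣ m. Any common multiple of 8 and 10 is a multiple of their lcm; here lcm(8, 10) = 8·10/gcd(8, 10) = 80/2 = 40, so 40 ∣ m.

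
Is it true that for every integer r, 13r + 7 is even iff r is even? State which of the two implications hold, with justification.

(⟹) This fails: r = 5 gives 13r + 7 = 72, which is even, but 5 is odd, not even.

(⟸) This also fails: r = 6 is even, but 13r + 7 = 85 is odd, not even.

(⇒) fails and (⇐) fails.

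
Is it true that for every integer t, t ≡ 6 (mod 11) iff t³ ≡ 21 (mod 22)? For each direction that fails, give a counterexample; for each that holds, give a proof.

(⇒) fails and (⇐) fails.

(⟹) This fails: take t = 6. Then 6 ≡ 6 (mod 11), but 6³ = 216 ≡ 18 (mod 22), not 21.

(⟸) This fails: take t = 21. Then 21³ = 9261 ≡ 21 (mod 22), yet 21 ≡ 10 (mod 11), not 6.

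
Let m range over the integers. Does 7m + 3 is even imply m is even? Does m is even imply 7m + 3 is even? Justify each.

Neither implication holds.

(⟹) This fails: m = 5 gives 7m + 3 = 38, which is even, but 5 is odd, not even.

(⟸) This also fails: m = 6 is even, but 7m + 3 = 45 is odd, not even.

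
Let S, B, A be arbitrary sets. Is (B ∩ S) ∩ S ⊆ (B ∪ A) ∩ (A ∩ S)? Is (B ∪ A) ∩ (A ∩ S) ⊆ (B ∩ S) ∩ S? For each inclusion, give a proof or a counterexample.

(⊆) fails and (⊇) fails.

Forward inclusion. This inclusion fails. Take S = {1}, B = {1}, A = ∅; then 1 ∈ (B ∩ S) ∩ S but 1 ∉ (B ∪ A) ∩ (A ∩ S).

Reverse inclusion. This inclusion fails. Take S = {1}, B = ∅, A = {1}; then 1 ∈ (B ∪ A) ∩ (A ∩ S) but 1 ∉ (B ∩ S) ∩ S.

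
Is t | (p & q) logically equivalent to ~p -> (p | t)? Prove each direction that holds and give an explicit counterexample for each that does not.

Forward direction. Assume the antecedent. If p is true, ~p -> (p | t) reduces to true regardless of the other variables. If p is false, the antecedent forces (p = F, q = F, t = T) or (p = F, q = T, t = T), and ~p -> (p | t) holds there. Either way ~p -> (p | t) holds.

Converse. This fails. Under p = T, q = F, t = F, the left side is false but the right side is true.

Not equivalent: only (⇒) holds.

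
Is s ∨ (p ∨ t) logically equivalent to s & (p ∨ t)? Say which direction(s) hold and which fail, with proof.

Not equivalent: only (⇐) holds.

(⟹) This fails. Under t = T, p = F, s = F, the left side is true but the right side is false.

(⟸) Assume the antecedent. If t is true, s ∨ (p ∨ t) reduces to true regardless of the other variables. If t is false, the antecedent forces (t = F, p = T, s = T), and s ∨ (p ∨ t) holds there. Either way s ∨ (p ∨ t) holds.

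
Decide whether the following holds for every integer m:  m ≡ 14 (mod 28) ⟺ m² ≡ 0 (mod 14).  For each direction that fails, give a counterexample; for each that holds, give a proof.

Forward direction. Suppose m ≡ 14 (mod 28). Then m² ≡ 14² = 196 (mod 28), and since 14 ∣ 28, also m² ≡ 0 (mod 14).

Converse. This fails: take m = 0. Then 0² = 0 ≡ 0 (mod 14), yet 0 ≡ 0 (mod 28), not 14.

The forward direction holds; the converse fails.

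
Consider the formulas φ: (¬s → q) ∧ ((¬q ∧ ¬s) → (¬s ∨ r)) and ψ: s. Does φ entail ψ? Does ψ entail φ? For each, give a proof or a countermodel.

[⇒] This fails. Under r = F, q = T, s = F, the left side is true but the right side is false.

[⇐] Assume the antecedent. If r is true, the antecedent forces (r = T, q = F, s = T) or (r = T, q = T, s = T), and the consequent holds there. If r is false, the antecedent forces (r = F, q = F, s = T) or (r = F, q = T, s = T), and the consequent holds there. Either way the consequent holds.

Only the converse holds.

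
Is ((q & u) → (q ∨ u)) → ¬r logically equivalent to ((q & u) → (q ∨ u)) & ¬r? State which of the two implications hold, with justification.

Both directions hold; the statement is true.

(←) Assume the antecedent. If r is true, the antecedent cannot hold. If r is false, ((q & u) → (q ∨ u)) → ¬r reduces to true regardless of the other variables. Either way ((q & u) → (q ∨ u)) → ¬r holds.

(→) Assume the antecedent. If r is true, the antecedent cannot hold. If r is false, ((q & u) → (q ∨ u)) & ¬r reduces to true regardless of the other variables. Either way ((q & u) → (q ∨ u)) & ¬r holds.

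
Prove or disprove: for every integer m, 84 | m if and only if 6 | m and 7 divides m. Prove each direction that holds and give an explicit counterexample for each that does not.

Not equivalent: only (⇒) holds.

[⇒] If 84 ∣ m, write m = 84q. Since 84 = 14·6, m = 6·(14q), so 6 ∣ m; and since 84 = 12·7, m = 7·(12q), so 7 ∣ m.

[⇐] This fails: take m = 42. Both 6 ∣ 42 and 7 ∣ 42, yet 42 is not a multiple of 84 (since 42 = 0·84 + 42), so 84 ∤ 42.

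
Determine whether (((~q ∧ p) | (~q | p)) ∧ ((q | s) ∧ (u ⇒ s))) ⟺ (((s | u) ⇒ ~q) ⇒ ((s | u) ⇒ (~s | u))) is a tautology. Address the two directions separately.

Neither direction holds.

[⇒] This fails. Under s = T, q = F, u = F, p = F, the left side is true but the right side is false.

[⇐] This fails. Under s = F, q = F, u = F, p = F, the left side is false but the right side is true.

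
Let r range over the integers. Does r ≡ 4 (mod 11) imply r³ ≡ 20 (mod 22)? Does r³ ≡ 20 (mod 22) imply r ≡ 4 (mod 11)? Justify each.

Not equivalent: only (⇐) holds.

Converse. The residues r modulo 22 with r³ ≡ 20 (mod 22) are exactly {4}, and each is ≡ 4 (mod 11).

Forward direction. This fails: take r = 15. Then 15 ≡ 4 (mod 11), but 15³ = 3375 ≡ 9 (mod 22), not 20.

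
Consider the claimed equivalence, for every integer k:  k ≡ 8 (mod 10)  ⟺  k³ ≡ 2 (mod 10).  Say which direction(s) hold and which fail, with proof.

Both directions hold; the statement is true.

(⟸) Suppose k³ ≡ 2 (mod 10). The only residue r in {0, …, 9} with r³ ≡ 2 (mod 10) is r = 8, so k ≡ 8 (mod 10).

(⟹) Suppose k ≡ 8 (mod 10). Write k = 10j + 8. Then (10j + 8)³ = 1000j³ + 2400j² + 1920j + 512 = 10(100j³ + 240j² + 192j + 51) + 2, so k³ ≡ 2 (mod 10).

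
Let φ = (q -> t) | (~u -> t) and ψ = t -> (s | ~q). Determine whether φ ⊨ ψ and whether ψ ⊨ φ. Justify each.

Neither direction holds.

(⟹) This fails. Under t = T, q = T, u = F, s = F, the left side is true but the right side is false.

(⟸) This fails. Under t = F, q = T, u = F, s = F, the left side is false but the right side is true.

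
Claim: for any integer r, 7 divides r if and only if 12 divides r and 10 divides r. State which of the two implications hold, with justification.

(→) This fails: take r = 7. Certainly 7 ∣ 7, but 12 ∤ 7.

(←) This fails: take r = 60. Both 12 ∣ 60 and 10 ∣ 60, yet 60 is not a multiple of 7 (since 60 = 8·7 + 4), so 7 ∤ 60.

Neither implication holds.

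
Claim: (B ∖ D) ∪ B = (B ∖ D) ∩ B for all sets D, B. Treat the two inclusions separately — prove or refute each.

(⊆) fails; (⊇) holds.

(⊇) Let x ∈ (B ∖ D) ∩ B. Then x ∈ B and x ∉ D, from which x ∈ (B ∖ D) ∪ B.

(⊆) This inclusion fails. Take D = {1}, B = {1}; then 1 ∈ (B ∖ D) ∪ B but 1 ∉ (B ∖ D) ∩ B.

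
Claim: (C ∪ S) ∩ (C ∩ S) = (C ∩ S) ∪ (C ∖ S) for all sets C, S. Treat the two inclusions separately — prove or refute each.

(⟹) Let x ∈ (C ∪ S) ∩ (C ∩ S). Then x ∈ C ∩ S, from which x ∈ (C ∩ S) ∪ (C ∖ S).

(⟸) This inclusion fails. Take C = {1}, S = ∅; then 1 ∈ (C ∩ S) ∪ (C ∖ S) but 1 ∉ (C ∪ S) ∩ (C ∩ S).

The sets are not equal: only the forward inclusion holds.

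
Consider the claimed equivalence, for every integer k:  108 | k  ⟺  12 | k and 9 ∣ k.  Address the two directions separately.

The forward direction holds; the converse fails.

(→) If 108 ∣ k, write k = 108q. Since 108 = 9·12, k = 12·(9q), so 12 ∣ k; and since 108 = 12·9, k = 9·(12q), so 9 ∣ k.

(←) This fails: take k = 36. Both 12 ∣ 36 and 9 ∣ 36, yet 36 is not a multiple of 108 (since 36 = 0·108 + 36), so 108 ∤ 36.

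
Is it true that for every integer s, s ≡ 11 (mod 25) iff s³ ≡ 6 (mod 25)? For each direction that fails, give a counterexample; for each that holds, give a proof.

Equivalent; both directions hold.

[⇐] Suppose s³ ≡ 6 (mod 25). The only residue r in {0, …, 24} with r³ ≡ 6 (mod 25) is r = 11, so s ≡ 11 (mod 25).

[⇒] Suppose s ≡ 11 (mod 25). Write s = 25j + 11. Then (25j + 11)³ = 15625j³ + 20625j² + 9075j + 1331 = 25(625j³ + 825j² + 363j + 53) + 6, so s³ ≡ 6 (mod 25).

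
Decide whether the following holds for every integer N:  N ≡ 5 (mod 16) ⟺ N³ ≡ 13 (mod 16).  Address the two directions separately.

Both directions hold.

[⇒] Suppose N ≡ 5 (mod 16). Write N = 16j + 5. Then (16j + 5)³ = 4096j³ + 3840j² + 1200j + 125 = 16(256j³ + 240j² + 75j + 7) + 13, so N³ ≡ 13 (mod 16).

[⇐] Conversely, suppose N³ ≡ 13 (mod 16). The only residue r in {0, …, 15} with r³ ≡ 13 (mod 16) is r = 5, so N ≡ 5 (mod 16).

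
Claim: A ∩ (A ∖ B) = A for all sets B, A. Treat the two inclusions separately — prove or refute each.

Only the forward inclusion holds.

Forward inclusion. Let x ∈ A ∩ (A ∖ B). Then x ∈ A and x ∉ B, from which x ∈ A.

Reverse inclusion. This inclusion fails. Take B = {1}, A = {1}; then 1 ∈ A but 1 ∉ A ∩ (A ∖ B).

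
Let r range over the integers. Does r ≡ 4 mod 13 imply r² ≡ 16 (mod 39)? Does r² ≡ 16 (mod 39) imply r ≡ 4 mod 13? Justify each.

(→) This fails: take r = 30. Then 30 ≡ 4 (mod 13), but 30² = 900 ≡ 3 (mod 39), not 16.

(←) This fails: take r = 22. Then 22² = 484 ≡ 16 (mod 39), yet 22 ≡ 9 (mod 13), not 4.

(⇒) fails and (⇐) fails.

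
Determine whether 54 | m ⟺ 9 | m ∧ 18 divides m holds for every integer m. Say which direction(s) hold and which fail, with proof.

Only the forward implication holds.

(⇒) If 54 ∣ m, write m = 54q. Since 54 = 6·9, m = 9·(6q), so 9 ∣ m; and since 54 = 3·18, m = 18·(3q), so 18 ∣ m.

(⇐) This fails: take m = 18. Both 9 ∣ 18 and 18 ∣ 18, yet 18 is not a multiple of 54 (since 18 = 0·54 + 18), so 54 ∤ 18.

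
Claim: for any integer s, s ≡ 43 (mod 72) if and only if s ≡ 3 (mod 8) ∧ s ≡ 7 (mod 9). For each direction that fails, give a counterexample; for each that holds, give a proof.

(→) Suppose s ≡ 43 (mod 72); write s = 72j + 43. Since 8 ∣ 72, reducing mod 8 gives s ≡ 43 ≡ 3 (mod 8); since 9 ∣ 72, reducing mod 9 gives s ≡ 43 ≡ 7 (mod 9).

(←) Conversely, if s ≡ 3 (mod 8) and s ≡ 7 (mod 9), then by the Chinese remainder theorem s ≡ 43 (mod 72). This is exactly s ≡ 43 (mod 72).

The biconditional holds.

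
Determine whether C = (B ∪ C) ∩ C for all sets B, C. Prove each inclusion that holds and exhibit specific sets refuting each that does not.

Both inclusions hold.

(⊆) Let x ∈ C. Then either x ∈ C and x ∉ B; or x ∈ B ∩ C. In each case x ∈ (B ∪ C) ∩ C, so C ⊆ (B ∪ C) ∩ C.

(⊇) Let x ∈ (B ∪ C) ∩ C. Then either x ∈ C and x ∉ B; or x ∈ B ∩ C. In each case x ∈ C, so (B ∪ C) ∩ C ⊆ C.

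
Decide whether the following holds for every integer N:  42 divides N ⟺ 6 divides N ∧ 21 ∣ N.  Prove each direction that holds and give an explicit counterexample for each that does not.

(⟹) If 42 ∣ N, write N = 42q. Since 42 = 7·6, N = 6·(7q), so 6 ∣ N; and since 42 = 2·21, N = 21·(2q), so 21 ∣ N.

(⟸) Suppose 6 ∣ N and 21 ∣ N. Any common multiple of 6 and 21 is a multiple of their lcm; here lcm(6, 21) = 6·21/gcd(6, 21) = 126/3 = 42, so 42 ∣ N.

Equivalent; both directions hold.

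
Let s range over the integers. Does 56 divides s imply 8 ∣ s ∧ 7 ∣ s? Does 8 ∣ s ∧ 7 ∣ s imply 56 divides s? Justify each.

Both directions hold; the statement is true.

(⇐) Suppose 8 ∣ s and 7 ∣ s. Any common multiple of 8 and 7 is a multiple of their lcm; here gcd(8, 7) = 1, so lcm(8, 7) = 8·7 = 56, so 56 ∣ s.

(⇒) If 56 ∣ s, write s = 56q. Since 56 = 7·8, s = 8·(7q), so 8 ∣ s; and since 56 = 8·7, s = 7·(8q), so 7 ∣ s.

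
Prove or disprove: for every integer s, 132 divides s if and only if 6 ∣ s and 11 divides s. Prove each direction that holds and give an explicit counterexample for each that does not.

The forward direction holds; the converse fails.

Forward direction. If 132 ∣ s, write s = 132q. Since 132 = 22·6, s = 6·(22q), so 6 ∣ s; and since 132 = 12·11, s = 11·(12q), so 11 ∣ s.

Converse. This fails: take s = 66. Both 6 ∣ 66 and 11 ∣ 66, yet 66 is not a multiple of 132 (since 66 = 0·132 + 66), so 132 ∤ 66.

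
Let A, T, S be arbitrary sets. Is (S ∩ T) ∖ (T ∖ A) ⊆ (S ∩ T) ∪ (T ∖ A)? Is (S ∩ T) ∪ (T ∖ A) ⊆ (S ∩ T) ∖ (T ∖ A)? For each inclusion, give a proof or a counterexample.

(⟹) Let x ∈ (S ∩ T) ∖ (T ∖ A). Then x ∈ A ∩ T ∩ S, from which x ∈ (S ∩ T) ∪ (T ∖ A).

(⟸) This inclusion fails. Take A = ∅, T = {1}, S = ∅; then 1 ∈ (S ∩ T) ∪ (T ∖ A) but 1 ∉ (S ∩ T) ∖ (T ∖ A).

Only the forward inclusion holds.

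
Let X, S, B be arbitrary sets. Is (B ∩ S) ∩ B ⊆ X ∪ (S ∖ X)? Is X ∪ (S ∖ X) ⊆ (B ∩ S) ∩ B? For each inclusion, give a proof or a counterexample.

(⟸) This inclusion fails. Take X = {1}, S = ∅, B = ∅; then 1 ∈ X ∪ (S ∖ X) but 1 ∉ (B ∩ S) ∩ B.

(⟹) Let x ∈ (B ∩ S) ∩ B. Then either x ∈ S ∩ B and x ∉ X; or x ∈ X ∩ S ∩ B. In each case x ∈ X ∪ (S ∖ X), so (B ∩ S) ∩ B ⊆ X ∪ (S ∖ X).

(⊆) holds; (⊇) fails.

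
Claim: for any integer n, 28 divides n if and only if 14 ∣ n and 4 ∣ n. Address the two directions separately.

Both implications hold.

(→) If 28 ∣ n, write n = 28q. Since 28 = 2·14, n = 14·(2q), so 14 ∣ n; and since 28 = 7·4, n = 4·(7q), so 4 ∣ n.

(←) Suppose 14 ∣ n and 4 ∣ n. Any common multiple of 14 and 4 is a multiple of their lcm; here lcm(14, 4) = 14·4/gcd(14, 4) = 56/2 = 28, so 28 ∣ n.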